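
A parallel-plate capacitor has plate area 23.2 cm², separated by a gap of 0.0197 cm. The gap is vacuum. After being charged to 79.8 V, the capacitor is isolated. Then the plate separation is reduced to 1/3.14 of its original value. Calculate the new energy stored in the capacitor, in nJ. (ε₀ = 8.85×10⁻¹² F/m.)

U ≈ 106 nJ

A = 23.2 cm² = 2.32×10⁻³ m².
Initially C₁ = ε₀A/d = 8.85×10⁻¹² × 2.32×10⁻³ / 1.97×10⁻⁴ = 1.04×10⁻¹⁰ F.
U₁ = 3.32×10⁻⁷ J.
Isolated ⇒ Q is held fixed. C₂ = 3.14 C₁ and U = Q²/(2C), so U₂/U₁ = C₁/C₂ = 0.318.
U₂ = 0.318 × 3.32×10⁻⁷ = 1.06×10⁻⁷ J.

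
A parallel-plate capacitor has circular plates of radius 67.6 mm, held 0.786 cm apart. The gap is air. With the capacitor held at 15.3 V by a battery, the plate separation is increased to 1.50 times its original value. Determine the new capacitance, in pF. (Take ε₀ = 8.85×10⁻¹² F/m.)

A = π(67.6 mm)² = 1.44×10⁻² m².
Initially C₁ = ε₀A/d = 8.85×10⁻¹² × 1.44×10⁻² / 7.86×10⁻³ = 1.62×10⁻¹¹ F.
C = ε₀A/d scales as 1/d, so C₂/C₁ = d₁/d₂ = 1/1.50 = 0.667.
C₂ = 0.667 × 1.62×10⁻¹¹ = 1.08×10⁻¹¹ F.

C ≈ 10.8 pF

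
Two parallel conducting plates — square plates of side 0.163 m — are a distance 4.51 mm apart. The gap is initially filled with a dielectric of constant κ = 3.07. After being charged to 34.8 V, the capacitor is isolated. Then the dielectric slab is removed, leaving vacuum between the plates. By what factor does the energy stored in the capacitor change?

U₂/U₁ ≈ 3.07

Isolated ⇒ Q is held fixed.
C₂ = 0.326 C₁ and U = Q²/(2C), so U₂/U₁ = C₁/C₂ = 3.07.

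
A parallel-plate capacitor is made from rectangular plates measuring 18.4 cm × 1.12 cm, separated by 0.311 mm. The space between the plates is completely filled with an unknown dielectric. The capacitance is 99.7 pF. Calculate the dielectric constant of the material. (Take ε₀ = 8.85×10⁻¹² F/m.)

A = 18.4 × 1.12 cm² = 2.06×10⁻³ m².
κ = Cd/(ε₀A) = 9.97×10⁻¹¹ × 3.11×10⁻⁴ / (8.85×10⁻¹² × 2.06×10⁻³) = 1.70.

κ ≈ 1.70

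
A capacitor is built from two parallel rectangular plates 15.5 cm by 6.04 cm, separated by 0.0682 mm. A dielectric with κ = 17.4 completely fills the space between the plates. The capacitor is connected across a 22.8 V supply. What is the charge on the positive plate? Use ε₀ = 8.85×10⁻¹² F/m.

482 nC

A = 15.5 × 6.04 cm² = 9.36×10⁻³ m².
C = κε₀A/d = 17.4 × 8.85×10⁻¹² × 9.36×10⁻³ / 6.82×10⁻⁵ = 2.11×10⁻⁸ F.
Q = CV = 2.11×10⁻⁸ × 22.8 = 4.82×10⁻⁷ C.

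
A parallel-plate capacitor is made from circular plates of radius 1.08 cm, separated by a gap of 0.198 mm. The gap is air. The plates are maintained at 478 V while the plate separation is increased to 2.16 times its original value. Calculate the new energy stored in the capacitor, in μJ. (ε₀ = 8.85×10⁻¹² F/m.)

0.866 μJ

A = π(1.08 cm)² = 3.66×10⁻⁴ m².
Initially C₁ = ε₀A/d = 8.85×10⁻¹² × 3.66×10⁻⁴ / 1.98×10⁻⁴ = 1.64×10⁻¹¹ F.
U₁ = 1.87×10⁻⁶ J.
Battery connected ⇒ V is held fixed. C₂ = 0.463 C₁ and U = ½CV², so U₂/U₁ = C₂/C₁ = 0.463.
U₂ = 0.463 × 1.87×10⁻⁶ = 8.66×10⁻⁷ J.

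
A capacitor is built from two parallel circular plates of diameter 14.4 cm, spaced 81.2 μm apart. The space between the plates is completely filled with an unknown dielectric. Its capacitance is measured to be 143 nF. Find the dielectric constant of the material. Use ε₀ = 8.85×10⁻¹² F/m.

A = π(14.4/2 cm)² = 1.63×10⁻² m².
κ = Cd/(ε₀A) = 1.43×10⁻⁷ × 8.12×10⁻⁵ / (8.85×10⁻¹² × 1.63×10⁻²) = 80.6.

κ ≈ 80.6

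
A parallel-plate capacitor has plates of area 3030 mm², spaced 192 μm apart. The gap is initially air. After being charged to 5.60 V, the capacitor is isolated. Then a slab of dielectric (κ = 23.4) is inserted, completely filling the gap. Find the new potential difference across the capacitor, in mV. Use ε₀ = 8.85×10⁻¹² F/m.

V ≈ 239 mV

A = 3030 mm² = 3.03×10⁻³ m².
Initially C₁ = ε₀A/d = 8.85×10⁻¹² × 3.03×10⁻³ / 1.92×10⁻⁴ = 1.40×10⁻¹⁰ F.
V₁ = 5.60 V.
Isolated ⇒ Q is held fixed. C₂ = 23.4 C₁ and V = Q/C, so V₂/V₁ = C₁/C₂ = 0.0427.
V₂ = 0.0427 × 5.60 = 0.239 V.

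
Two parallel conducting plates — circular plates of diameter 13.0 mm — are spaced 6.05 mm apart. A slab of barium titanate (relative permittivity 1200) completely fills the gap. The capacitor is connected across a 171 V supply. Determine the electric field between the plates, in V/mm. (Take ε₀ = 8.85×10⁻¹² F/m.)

E ≈ 28.3 V/mm

E = V/d = 171 / 6.05×10⁻³ = 2.83×10⁴ V/m.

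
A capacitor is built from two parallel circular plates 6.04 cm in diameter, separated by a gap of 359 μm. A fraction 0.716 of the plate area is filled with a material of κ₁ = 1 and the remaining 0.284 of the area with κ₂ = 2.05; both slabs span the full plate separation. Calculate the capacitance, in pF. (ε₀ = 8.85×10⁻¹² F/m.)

A = π(6.04/2 cm)² = 2.87×10⁻³ m².
Side-by-side slabs ⇒ two capacitors in parallel, each spanning the full gap.
C₁ = κ₁ε₀A₁/d = 1.00 × 8.85×10⁻¹² × 2.05×10⁻³ / 3.59×10⁻⁴ = 5.06×10⁻¹¹ F.
C₂ = κ₂ε₀A₂/d = 2.05 × 8.85×10⁻¹² × 8.14×10⁻⁴ / 3.59×10⁻⁴ = 4.11×10⁻¹¹ F.
C = C₁ + C₂ = 9.17×10⁻¹¹ F.

C ≈ 91.7 pF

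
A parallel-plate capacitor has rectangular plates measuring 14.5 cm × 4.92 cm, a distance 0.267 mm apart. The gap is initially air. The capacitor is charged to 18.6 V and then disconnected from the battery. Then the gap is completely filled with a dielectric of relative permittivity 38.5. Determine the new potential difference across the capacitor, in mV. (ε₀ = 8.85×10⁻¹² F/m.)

483 mV

A = 14.5 × 4.92 cm² = 7.13×10⁻³ m².
Initially C₁ = ε₀A/d = 8.85×10⁻¹² × 7.13×10⁻³ / 2.67×10⁻⁴ = 2.36×10⁻¹⁰ F.
V₁ = 18.6 V.
Isolated ⇒ Q is held fixed. C₂ = 38.5 C₁ and V = Q/C, so V₂/V₁ = C₁/C₂ = 0.0260.
V₂ = 0.0260 × 18.6 = 0.483 V.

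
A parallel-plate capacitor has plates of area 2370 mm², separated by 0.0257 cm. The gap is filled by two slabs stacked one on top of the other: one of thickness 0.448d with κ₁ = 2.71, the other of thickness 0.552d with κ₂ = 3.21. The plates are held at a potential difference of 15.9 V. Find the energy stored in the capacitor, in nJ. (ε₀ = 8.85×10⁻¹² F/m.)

A = 2370 mm² = 2.37×10⁻³ m².
Stacked slabs ⇒ two capacitors in series, each with the full plate area.
C₁ = κ₁ε₀A/d₁ = 2.71 × 8.85×10⁻¹² × 2.37×10⁻³ / 1.15×10⁻⁴ = 4.94×10⁻¹⁰ F.
C₂ = κ₂ε₀A/d₂ = 3.21 × 8.85×10⁻¹² × 2.37×10⁻³ / 1.42×10⁻⁴ = 4.75×10⁻¹⁰ F.
C = (1/C₁ + 1/C₂)⁻¹ = 2.42×10⁻¹⁰ F.
U = ½CV² = ½ × 2.42×10⁻¹⁰ × (15.9)² = 3.06×10⁻⁸ J.

30.6 nJ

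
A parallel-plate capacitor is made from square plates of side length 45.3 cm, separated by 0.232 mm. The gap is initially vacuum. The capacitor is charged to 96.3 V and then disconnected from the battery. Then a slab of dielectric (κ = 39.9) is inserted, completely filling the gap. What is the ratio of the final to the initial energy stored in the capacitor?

0.0251

Isolated ⇒ Q is held fixed.
C₂ = 39.9 C₁ and U = Q²/(2C), so U₂/U₁ = C₁/C₂ = 0.0251.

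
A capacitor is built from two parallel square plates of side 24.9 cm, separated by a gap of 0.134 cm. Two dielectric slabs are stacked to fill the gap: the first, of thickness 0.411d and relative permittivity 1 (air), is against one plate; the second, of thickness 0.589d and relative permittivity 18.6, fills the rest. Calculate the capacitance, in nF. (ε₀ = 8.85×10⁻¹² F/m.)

A = (24.9 cm)² = 6.20×10⁻² m².
Stacked slabs ⇒ two capacitors in series, each with the full plate area.
C₁ = κ₁ε₀A/d₁ = 1.00 × 8.85×10⁻¹² × 6.20×10⁻² / 5.51×10⁻⁴ = 9.96×10⁻¹⁰ F.
C₂ = κ₂ε₀A/d₂ = 18.6 × 8.85×10⁻¹² × 6.20×10⁻² / 7.89×10⁻⁴ = 1.29×10⁻⁸ F.
C = (1/C₁ + 1/C₂)⁻¹ = 9.25×10⁻¹⁰ F.

0.925 nF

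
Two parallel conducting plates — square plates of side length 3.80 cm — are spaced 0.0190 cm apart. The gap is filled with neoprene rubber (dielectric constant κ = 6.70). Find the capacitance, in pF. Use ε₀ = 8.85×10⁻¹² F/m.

A = (3.80 cm)² = 1.44×10⁻³ m².
C = κε₀A/d = 6.70 × 8.85×10⁻¹² × 1.44×10⁻³ / 1.90×10⁻⁴ = 4.51×10⁻¹⁰ F.

C ≈ 451 pF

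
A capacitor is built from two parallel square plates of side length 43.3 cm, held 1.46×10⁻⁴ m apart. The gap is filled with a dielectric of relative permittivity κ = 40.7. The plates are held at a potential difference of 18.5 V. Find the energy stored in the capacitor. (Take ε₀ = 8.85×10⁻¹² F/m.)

79.2 μJ

A = (43.3 cm)² = 0.187 m².
C = κε₀A/d = 40.7 × 8.85×10⁻¹² × 0.187 / 1.46×10⁻⁴ = 4.63×10⁻⁷ F.
U = ½CV² = ½ × 4.63×10⁻⁷ × (18.5)² = 7.92×10⁻⁵ J.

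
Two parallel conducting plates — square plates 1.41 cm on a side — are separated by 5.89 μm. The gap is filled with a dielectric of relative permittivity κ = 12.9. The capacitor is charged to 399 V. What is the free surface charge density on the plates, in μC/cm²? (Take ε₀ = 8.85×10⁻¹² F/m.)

0.773 μC/cm²

A = (1.41 cm)² = 1.99×10⁻⁴ m².
C = κε₀A/d = 12.9 × 8.85×10⁻¹² × 1.99×10⁻⁴ / 5.89×10⁻⁶ = 3.85×10⁻⁹ F.
σ = Q/A = CV/A = 3.85×10⁻⁹ × 399 / 1.99×10⁻⁴ = 7.73×10⁻³ C/m².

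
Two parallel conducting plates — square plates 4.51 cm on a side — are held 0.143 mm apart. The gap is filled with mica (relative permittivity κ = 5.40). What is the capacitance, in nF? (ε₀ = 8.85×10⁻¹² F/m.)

A = (4.51 cm)² = 2.03×10⁻³ m².
C = κε₀A/d = 5.40 × 8.85×10⁻¹² × 2.03×10⁻³ / 1.43×10⁻⁴ = 6.80×10⁻¹⁰ F.

C ≈ 0.680 nF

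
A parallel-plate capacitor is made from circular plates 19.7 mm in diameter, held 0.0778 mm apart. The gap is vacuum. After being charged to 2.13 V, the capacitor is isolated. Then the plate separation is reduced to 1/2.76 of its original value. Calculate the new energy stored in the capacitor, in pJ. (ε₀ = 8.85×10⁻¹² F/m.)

A = π(19.7/2 mm)² = 3.05×10⁻⁴ m².
Initially C₁ = ε₀A/d = 8.85×10⁻¹² × 3.05×10⁻⁴ / 7.78×10⁻⁵ = 3.47×10⁻¹¹ F.
U₁ = 7.87×10⁻¹¹ J.
Isolated ⇒ Q is held fixed. C₂ = 2.76 C₁ and U = Q²/(2C), so U₂/U₁ = C₁/C₂ = 0.362.
U₂ = 0.362 × 7.87×10⁻¹¹ = 2.85×10⁻¹¹ J.

U ≈ 28.5 pJ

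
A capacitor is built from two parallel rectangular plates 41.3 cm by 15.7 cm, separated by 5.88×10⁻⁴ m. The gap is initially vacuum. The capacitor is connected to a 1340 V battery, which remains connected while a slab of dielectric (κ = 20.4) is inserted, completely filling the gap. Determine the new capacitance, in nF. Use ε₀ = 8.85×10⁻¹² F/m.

A = 41.3 × 15.7 cm² = 6.48×10⁻² m².
Initially C₁ = ε₀A/d = 8.85×10⁻¹² × 6.48×10⁻² / 5.88×10⁻⁴ = 9.76×10⁻¹⁰ F.
C = κε₀A/d scales with κ, so C₂/C₁ = κ = 20.4.
C₂ = 20.4 × 9.76×10⁻¹⁰ = 1.99×10⁻⁸ F.

19.9 nF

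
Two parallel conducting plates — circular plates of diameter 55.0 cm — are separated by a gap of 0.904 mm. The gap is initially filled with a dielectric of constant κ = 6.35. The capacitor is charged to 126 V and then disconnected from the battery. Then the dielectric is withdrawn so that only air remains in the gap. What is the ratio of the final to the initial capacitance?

0.157

C = κε₀A/d scales with κ, so C₂/C₁ = 1/κ = 1/6.35 = 0.157.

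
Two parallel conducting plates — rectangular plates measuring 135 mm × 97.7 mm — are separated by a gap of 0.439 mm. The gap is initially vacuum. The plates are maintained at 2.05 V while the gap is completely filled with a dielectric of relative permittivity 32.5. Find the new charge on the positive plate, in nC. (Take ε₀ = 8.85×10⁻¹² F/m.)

17.7 nC

A = 135 × 97.7 mm² = 1.32×10⁻² m².
Initially C₁ = ε₀A/d = 8.85×10⁻¹² × 1.32×10⁻² / 4.39×10⁻⁴ = 2.66×10⁻¹⁰ F.
Q₁ = 5.45×10⁻¹⁰ C.
Battery connected ⇒ V is held fixed. C₂ = 32.5 C₁ and Q = CV, so Q₂/Q₁ = C₂/C₁ = 32.5.
Q₂ = 32.5 × 5.45×10⁻¹⁰ = 1.77×10⁻⁸ C.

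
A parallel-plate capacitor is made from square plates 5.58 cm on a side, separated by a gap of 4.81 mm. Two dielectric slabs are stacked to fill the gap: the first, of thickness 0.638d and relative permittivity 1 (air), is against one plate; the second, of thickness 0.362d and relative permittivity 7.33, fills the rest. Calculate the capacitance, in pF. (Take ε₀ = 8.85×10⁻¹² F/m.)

C ≈ 8.33 pF

A = (5.58 cm)² = 3.11×10⁻³ m².
Stacked slabs ⇒ two capacitors in series, each with the full plate area.
C₁ = κ₁ε₀A/d₁ = 1.00 × 8.85×10⁻¹² × 3.11×10⁻³ / 3.07×10⁻³ = 8.98×10⁻¹² F.
C₂ = κ₂ε₀A/d₂ = 7.33 × 8.85×10⁻¹² × 3.11×10⁻³ / 1.74×10⁻³ = 1.16×10⁻¹⁰ F.
C = (1/C₁ + 1/C₂)⁻¹ = 8.33×10⁻¹² F.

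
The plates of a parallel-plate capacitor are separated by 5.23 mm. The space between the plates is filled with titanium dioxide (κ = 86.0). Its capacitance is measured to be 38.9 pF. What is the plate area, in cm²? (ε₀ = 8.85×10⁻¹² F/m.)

A = Cd/(κε₀) = 3.89×10⁻¹¹ × 5.23×10⁻³ / (86.0 × 8.85×10⁻¹²) = 2.67×10⁻⁴ m².

2.67 cm²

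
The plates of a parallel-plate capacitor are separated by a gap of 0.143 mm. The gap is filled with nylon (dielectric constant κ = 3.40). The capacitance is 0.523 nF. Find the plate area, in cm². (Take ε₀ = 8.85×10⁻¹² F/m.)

A = Cd/(κε₀) = 5.23×10⁻¹⁰ × 1.43×10⁻⁴ / (3.40 × 8.85×10⁻¹²) = 2.49×10⁻³ m².

24.9 cm²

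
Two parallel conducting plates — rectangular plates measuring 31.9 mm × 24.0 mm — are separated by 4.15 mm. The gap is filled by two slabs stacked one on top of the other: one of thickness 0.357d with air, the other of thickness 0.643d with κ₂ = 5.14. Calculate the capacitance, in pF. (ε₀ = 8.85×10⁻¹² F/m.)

3.39 pF

A = 31.9 × 24.0 mm² = 7.66×10⁻⁴ m².
Stacked slabs ⇒ two capacitors in series, each with the full plate area.
C₁ = κ₁ε₀A/d₁ = 1.00 × 8.85×10⁻¹² × 7.66×10⁻⁴ / 1.48×10⁻³ = 4.57×10⁻¹² F.
C₂ = κ₂ε₀A/d₂ = 5.14 × 8.85×10⁻¹² × 7.66×10⁻⁴ / 2.67×10⁻³ = 1.31×10⁻¹¹ F.
C = (1/C₁ + 1/C₂)⁻¹ = 3.39×10⁻¹² F.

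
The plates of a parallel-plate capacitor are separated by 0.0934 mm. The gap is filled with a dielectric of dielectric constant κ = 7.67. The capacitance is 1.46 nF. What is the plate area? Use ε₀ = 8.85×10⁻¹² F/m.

A ≈ 20.1 cm²

A = Cd/(κε₀) = 1.46×10⁻⁹ × 9.34×10⁻⁵ / (7.67 × 8.85×10⁻¹²) = 2.01×10⁻³ m².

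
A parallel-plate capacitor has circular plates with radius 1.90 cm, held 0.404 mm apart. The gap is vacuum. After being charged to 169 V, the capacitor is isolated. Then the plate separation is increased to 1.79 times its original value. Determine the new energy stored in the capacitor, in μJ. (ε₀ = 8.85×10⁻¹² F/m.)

A = π(1.90 cm)² = 1.13×10⁻³ m².
Initially C₁ = ε₀A/d = 8.85×10⁻¹² × 1.13×10⁻³ / 4.04×10⁻⁴ = 2.48×10⁻¹¹ F.
U₁ = 3.55×10⁻⁷ J.
Isolated ⇒ Q is held fixed. C₂ = 0.559 C₁ and U = Q²/(2C), so U₂/U₁ = C₁/C₂ = 1.79.
U₂ = 1.79 × 3.55×10⁻⁷ = 6.35×10⁻⁷ J.

0.635 μJ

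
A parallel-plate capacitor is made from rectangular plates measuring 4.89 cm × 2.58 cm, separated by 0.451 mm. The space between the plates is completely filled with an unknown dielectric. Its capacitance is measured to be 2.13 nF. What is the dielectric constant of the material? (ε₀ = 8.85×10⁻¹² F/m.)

κ ≈ 86.0

A = 4.89 × 2.58 cm² = 1.26×10⁻³ m².
κ = Cd/(ε₀A) = 2.13×10⁻⁹ × 4.51×10⁻⁴ / (8.85×10⁻¹² × 1.26×10⁻³) = 86.0.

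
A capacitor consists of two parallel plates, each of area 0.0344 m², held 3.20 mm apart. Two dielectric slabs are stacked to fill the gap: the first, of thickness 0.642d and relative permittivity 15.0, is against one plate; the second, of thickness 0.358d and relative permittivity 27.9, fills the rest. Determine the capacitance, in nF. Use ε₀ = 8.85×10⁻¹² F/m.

Stacked slabs ⇒ two capacitors in series, each with the full plate area.
C₁ = κ₁ε₀A/d₁ = 15.0 × 8.85×10⁻¹² × 3.44×10⁻² / 2.05×10⁻³ = 2.22×10⁻⁹ F.
C₂ = κ₂ε₀A/d₂ = 27.9 × 8.85×10⁻¹² × 3.44×10⁻² / 1.15×10⁻³ = 7.41×10⁻⁹ F.
C = (1/C₁ + 1/C₂)⁻¹ = 1.71×10⁻⁹ F.

C ≈ 1.71 nF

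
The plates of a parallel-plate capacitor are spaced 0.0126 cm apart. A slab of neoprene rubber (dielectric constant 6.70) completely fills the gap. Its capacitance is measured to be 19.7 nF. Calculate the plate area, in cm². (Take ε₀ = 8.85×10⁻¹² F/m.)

A = Cd/(κε₀) = 1.97×10⁻⁸ × 1.26×10⁻⁴ / (6.70 × 8.85×10⁻¹²) = 4.19×10⁻² m².

A ≈ 419 cm²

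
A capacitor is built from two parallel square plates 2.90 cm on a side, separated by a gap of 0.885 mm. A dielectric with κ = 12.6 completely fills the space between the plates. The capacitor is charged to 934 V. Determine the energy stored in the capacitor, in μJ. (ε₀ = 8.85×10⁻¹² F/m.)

A = (2.90 cm)² = 8.41×10⁻⁴ m².
C = κε₀A/d = 12.6 × 8.85×10⁻¹² × 8.41×10⁻⁴ / 8.85×10⁻⁴ = 1.06×10⁻¹⁰ F.
U = ½CV² = ½ × 1.06×10⁻¹⁰ × (934)² = 4.62×10⁻⁵ J.

46.2 μJ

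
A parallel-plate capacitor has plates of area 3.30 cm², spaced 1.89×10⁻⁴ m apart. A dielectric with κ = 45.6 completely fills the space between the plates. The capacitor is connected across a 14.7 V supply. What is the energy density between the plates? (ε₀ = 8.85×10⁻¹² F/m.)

E = V/d = 14.7 / 1.89×10⁻⁴ = 7.78×10⁴ V/m.
u = ½κε₀E² = ½ × 45.6 × 8.85×10⁻¹² × (7.78×10⁴)² = 1.22 J/m³.

u ≈ 1.22 J/m³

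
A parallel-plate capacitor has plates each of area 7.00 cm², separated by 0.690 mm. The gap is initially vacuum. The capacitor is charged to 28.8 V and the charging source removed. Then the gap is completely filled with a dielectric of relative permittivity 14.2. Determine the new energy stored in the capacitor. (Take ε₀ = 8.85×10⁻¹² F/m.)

262 pJ

A = 7.00 cm² = 7.00×10⁻⁴ m².
Initially C₁ = ε₀A/d = 8.85×10⁻¹² × 7.00×10⁻⁴ / 6.90×10⁻⁴ = 8.98×10⁻¹² F.
U₁ = 3.72×10⁻⁹ J.
Isolated ⇒ Q is held fixed. C₂ = 14.2 C₁ and U = Q²/(2C), so U₂/U₁ = C₁/C₂ = 0.0704.
U₂ = 0.0704 × 3.72×10⁻⁹ = 2.62×10⁻¹⁰ J.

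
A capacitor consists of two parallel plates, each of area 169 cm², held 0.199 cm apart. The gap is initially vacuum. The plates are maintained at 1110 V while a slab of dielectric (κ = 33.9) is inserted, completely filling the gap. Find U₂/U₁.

33.9

Battery connected ⇒ V is held fixed.
C₂ = 33.9 C₁ and U = ½CV², so U₂/U₁ = C₂/C₁ = 33.9.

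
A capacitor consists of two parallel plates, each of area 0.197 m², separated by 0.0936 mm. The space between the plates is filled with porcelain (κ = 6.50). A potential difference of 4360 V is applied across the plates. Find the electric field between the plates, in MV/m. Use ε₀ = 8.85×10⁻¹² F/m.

46.6 MV/m

E = V/d = 4360 / 9.36×10⁻⁵ = 4.66×10⁷ V/m.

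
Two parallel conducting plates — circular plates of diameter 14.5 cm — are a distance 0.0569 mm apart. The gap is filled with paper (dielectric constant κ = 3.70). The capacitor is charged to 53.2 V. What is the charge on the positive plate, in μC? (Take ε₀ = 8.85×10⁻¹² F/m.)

Q ≈ 0.506 μC

A = π(14.5/2 cm)² = 1.65×10⁻² m².
C = κε₀A/d = 3.70 × 8.85×10⁻¹² × 1.65×10⁻² / 5.69×10⁻⁵ = 9.50×10⁻⁹ F.
Q = CV = 9.50×10⁻⁹ × 53.2 = 5.06×10⁻⁷ C.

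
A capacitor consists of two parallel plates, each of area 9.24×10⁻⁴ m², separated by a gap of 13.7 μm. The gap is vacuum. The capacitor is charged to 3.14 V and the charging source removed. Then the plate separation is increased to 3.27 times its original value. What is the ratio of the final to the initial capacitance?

C₂/C₁ ≈ 0.306

C = ε₀A/d scales as 1/d, so C₂/C₁ = d₁/d₂ = 1/3.27 = 0.306.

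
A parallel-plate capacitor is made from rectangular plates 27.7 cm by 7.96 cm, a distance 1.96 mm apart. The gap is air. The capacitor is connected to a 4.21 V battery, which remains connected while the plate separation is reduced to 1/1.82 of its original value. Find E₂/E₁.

1.82

Battery connected ⇒ V is held fixed.
E = V/d, so E₂/E₁ = d₁/d₂ = 1.82.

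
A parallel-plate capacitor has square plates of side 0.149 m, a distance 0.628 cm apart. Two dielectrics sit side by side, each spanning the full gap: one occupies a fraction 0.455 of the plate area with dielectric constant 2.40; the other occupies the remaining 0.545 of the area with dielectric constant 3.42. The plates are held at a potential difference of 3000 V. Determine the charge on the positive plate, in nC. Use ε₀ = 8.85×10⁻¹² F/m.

A = (0.149 m)² = 2.22×10⁻² m².
Side-by-side slabs ⇒ two capacitors in parallel, each spanning the full gap.
C₁ = κ₁ε₀A₁/d = 2.40 × 8.85×10⁻¹² × 1.01×10⁻² / 6.28×10⁻³ = 3.42×10⁻¹¹ F.
C₂ = κ₂ε₀A₂/d = 3.42 × 8.85×10⁻¹² × 1.21×10⁻² / 6.28×10⁻³ = 5.83×10⁻¹¹ F.
C = C₁ + C₂ = 9.25×10⁻¹¹ F.
Q = CV = 9.25×10⁻¹¹ × 3000 = 2.77×10⁻⁷ C.

Q ≈ 277 nC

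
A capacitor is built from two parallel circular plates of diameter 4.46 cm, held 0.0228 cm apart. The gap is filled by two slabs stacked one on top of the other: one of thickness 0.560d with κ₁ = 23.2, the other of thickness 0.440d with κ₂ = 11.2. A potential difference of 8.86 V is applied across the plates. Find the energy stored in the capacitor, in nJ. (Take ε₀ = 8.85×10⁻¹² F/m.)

U ≈ 37.5 nJ

A = π(4.46/2 cm)² = 1.56×10⁻³ m².
Stacked slabs ⇒ two capacitors in series, each with the full plate area.
C₁ = κ₁ε₀A/d₁ = 23.2 × 8.85×10⁻¹² × 1.56×10⁻³ / 1.28×10⁻⁴ = 2.51×10⁻⁹ F.
C₂ = κ₂ε₀A/d₂ = 11.2 × 8.85×10⁻¹² × 1.56×10⁻³ / 1.00×10⁻⁴ = 1.54×10⁻⁹ F.
C = (1/C₁ + 1/C₂)⁻¹ = 9.56×10⁻¹⁰ F.
U = ½CV² = ½ × 9.56×10⁻¹⁰ × (8.86)² = 3.75×10⁻⁸ J.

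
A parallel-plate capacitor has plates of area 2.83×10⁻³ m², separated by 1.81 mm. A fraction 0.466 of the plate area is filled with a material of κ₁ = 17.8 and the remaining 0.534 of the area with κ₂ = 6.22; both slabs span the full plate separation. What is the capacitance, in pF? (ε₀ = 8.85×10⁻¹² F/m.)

161 pF

Side-by-side slabs ⇒ two capacitors in parallel, each spanning the full gap.
C₁ = κ₁ε₀A₁/d = 17.8 × 8.85×10⁻¹² × 1.32×10⁻³ / 1.81×10⁻³ = 1.15×10⁻¹⁰ F.
C₂ = κ₂ε₀A₂/d = 6.22 × 8.85×10⁻¹² × 1.51×10⁻³ / 1.81×10⁻³ = 4.60×10⁻¹¹ F.
C = C₁ + C₂ = 1.61×10⁻¹⁰ F.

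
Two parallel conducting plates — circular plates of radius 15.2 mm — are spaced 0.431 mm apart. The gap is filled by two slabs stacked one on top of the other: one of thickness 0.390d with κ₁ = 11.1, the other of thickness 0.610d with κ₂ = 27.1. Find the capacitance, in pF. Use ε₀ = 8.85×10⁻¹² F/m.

C ≈ 259 pF

A = π(15.2 mm)² = 7.26×10⁻⁴ m².
Stacked slabs ⇒ two capacitors in series, each with the full plate area.
C₁ = κ₁ε₀A/d₁ = 11.1 × 8.85×10⁻¹² × 7.26×10⁻⁴ / 1.68×10⁻⁴ = 4.24×10⁻¹⁰ F.
C₂ = κ₂ε₀A/d₂ = 27.1 × 8.85×10⁻¹² × 7.26×10⁻⁴ / 2.63×10⁻⁴ = 6.62×10⁻¹⁰ F.
C = (1/C₁ + 1/C₂)⁻¹ = 2.59×10⁻¹⁰ F.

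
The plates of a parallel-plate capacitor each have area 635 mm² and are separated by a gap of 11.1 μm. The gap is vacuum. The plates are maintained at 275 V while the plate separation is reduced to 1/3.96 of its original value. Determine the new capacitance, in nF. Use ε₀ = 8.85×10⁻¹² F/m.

2.00 nF

A = 635 mm² = 6.35×10⁻⁴ m².
Initially C₁ = ε₀A/d = 8.85×10⁻¹² × 6.35×10⁻⁴ / 1.11×10⁻⁵ = 5.06×10⁻¹⁰ F.
C = ε₀A/d scales as 1/d, so C₂/C₁ = d₁/d₂ = 3.96.
C₂ = 3.96 × 5.06×10⁻¹⁰ = 2.00×10⁻⁹ F.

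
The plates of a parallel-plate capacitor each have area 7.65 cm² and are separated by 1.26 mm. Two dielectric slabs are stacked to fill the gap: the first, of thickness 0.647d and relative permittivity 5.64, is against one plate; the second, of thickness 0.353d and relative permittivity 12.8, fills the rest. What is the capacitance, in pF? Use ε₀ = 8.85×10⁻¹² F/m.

A = 7.65 cm² = 7.65×10⁻⁴ m².
Stacked slabs ⇒ two capacitors in series, each with the full plate area.
C₁ = κ₁ε₀A/d₁ = 5.64 × 8.85×10⁻¹² × 7.65×10⁻⁴ / 8.15×10⁻⁴ = 4.68×10⁻¹¹ F.
C₂ = κ₂ε₀A/d₂ = 12.8 × 8.85×10⁻¹² × 7.65×10⁻⁴ / 4.45×10⁻⁴ = 1.95×10⁻¹⁰ F.
C = (1/C₁ + 1/C₂)⁻¹ = 3.78×10⁻¹¹ F.

37.8 pF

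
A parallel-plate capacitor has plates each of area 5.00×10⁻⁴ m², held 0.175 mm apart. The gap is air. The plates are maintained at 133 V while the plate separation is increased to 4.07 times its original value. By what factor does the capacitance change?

C = ε₀A/d scales as 1/d, so C₂/C₁ = d₁/d₂ = 1/4.07 = 0.246.

0.246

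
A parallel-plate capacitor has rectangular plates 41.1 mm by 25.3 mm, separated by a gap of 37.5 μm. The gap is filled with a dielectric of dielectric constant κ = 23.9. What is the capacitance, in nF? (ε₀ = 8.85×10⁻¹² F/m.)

A = 41.1 × 25.3 mm² = 1.04×10⁻³ m².
C = κε₀A/d = 23.9 × 8.85×10⁻¹² × 1.04×10⁻³ / 3.75×10⁻⁵ = 5.87×10⁻⁹ F.

C ≈ 5.87 nF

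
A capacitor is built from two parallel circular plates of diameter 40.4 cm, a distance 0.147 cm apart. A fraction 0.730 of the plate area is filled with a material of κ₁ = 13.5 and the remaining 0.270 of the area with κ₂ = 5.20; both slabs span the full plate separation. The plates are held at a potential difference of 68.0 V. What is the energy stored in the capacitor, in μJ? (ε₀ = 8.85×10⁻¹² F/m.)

20.1 μJ

A = π(40.4/2 cm)² = 0.128 m².
Side-by-side slabs ⇒ two capacitors in parallel, each spanning the full gap.
C₁ = κ₁ε₀A₁/d = 13.5 × 8.85×10⁻¹² × 9.36×10⁻² / 1.47×10⁻³ = 7.61×10⁻⁹ F.
C₂ = κ₂ε₀A₂/d = 5.20 × 8.85×10⁻¹² × 3.46×10⁻² / 1.47×10⁻³ = 1.08×10⁻⁹ F.
C = C₁ + C₂ = 8.69×10⁻⁹ F.
U = ½CV² = ½ × 8.69×10⁻⁹ × (68.0)² = 2.01×10⁻⁵ J.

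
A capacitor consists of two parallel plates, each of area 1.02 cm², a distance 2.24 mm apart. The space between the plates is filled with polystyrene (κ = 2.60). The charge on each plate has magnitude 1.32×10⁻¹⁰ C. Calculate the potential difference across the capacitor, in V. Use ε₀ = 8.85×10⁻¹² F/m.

A = 1.02 cm² = 1.02×10⁻⁴ m².
C = κε₀A/d = 2.60 × 8.85×10⁻¹² × 1.02×10⁻⁴ / 2.24×10⁻³ = 1.05×10⁻¹² F.
V = Q/C = 1.32×10⁻¹⁰ / 1.05×10⁻¹² = 1.26×10² V.

126 V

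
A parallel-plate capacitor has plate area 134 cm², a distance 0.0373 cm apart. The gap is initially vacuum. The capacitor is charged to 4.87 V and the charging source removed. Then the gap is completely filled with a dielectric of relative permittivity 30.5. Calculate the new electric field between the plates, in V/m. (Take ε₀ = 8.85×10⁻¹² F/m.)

A = 134 cm² = 1.34×10⁻² m².
Initially C₁ = ε₀A/d = 8.85×10⁻¹² × 1.34×10⁻² / 3.73×10⁻⁴ = 3.18×10⁻¹⁰ F.
E₁ = 1.31×10⁴ V/m.
Isolated ⇒ Q is held fixed. V₂ = Q/C₂ = V₁/30.5; E = V/d, so E₂/E₁ = (V₂/V₁)(d₁/d₂) = 0.0328.
E₂ = 0.0328 × 1.31×10⁴ = 4.28×10² V/m.

428 V/m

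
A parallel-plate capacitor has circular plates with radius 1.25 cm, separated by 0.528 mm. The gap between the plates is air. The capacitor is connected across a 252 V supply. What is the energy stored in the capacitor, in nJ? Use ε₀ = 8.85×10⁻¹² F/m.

A = π(1.25 cm)² = 4.91×10⁻⁴ m².
C = ε₀A/d = 8.85×10⁻¹² × 4.91×10⁻⁴ / 5.28×10⁻⁴ = 8.23×10⁻¹² F.
U = ½CV² = ½ × 8.23×10⁻¹² × (252)² = 2.61×10⁻⁷ J.

U ≈ 261 nJ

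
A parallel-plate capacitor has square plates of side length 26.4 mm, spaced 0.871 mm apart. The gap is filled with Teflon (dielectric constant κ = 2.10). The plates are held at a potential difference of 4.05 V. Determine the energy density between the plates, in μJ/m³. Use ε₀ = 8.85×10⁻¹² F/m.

E = V/d = 4.05 / 8.71×10⁻⁴ = 4.65×10³ V/m.
u = ½κε₀E² = ½ × 2.10 × 8.85×10⁻¹² × (4.65×10³)² = 2.01×10⁻⁴ J/m³.

201 μJ/m³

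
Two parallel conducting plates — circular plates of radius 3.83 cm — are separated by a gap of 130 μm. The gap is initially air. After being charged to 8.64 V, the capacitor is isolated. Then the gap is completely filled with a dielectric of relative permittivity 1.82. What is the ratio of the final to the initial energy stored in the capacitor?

Isolated ⇒ Q is held fixed.
C₂ = 1.82 C₁ and U = Q²/(2C), so U₂/U₁ = C₁/C₂ = 0.549.

U₂/U₁ ≈ 0.549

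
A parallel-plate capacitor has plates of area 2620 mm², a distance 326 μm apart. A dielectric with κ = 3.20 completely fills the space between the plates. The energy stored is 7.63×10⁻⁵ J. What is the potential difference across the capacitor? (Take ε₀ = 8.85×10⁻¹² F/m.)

A = 2620 mm² = 2.62×10⁻³ m².
C = κε₀A/d = 3.20 × 8.85×10⁻¹² × 2.62×10⁻³ / 3.26×10⁻⁴ = 2.28×10⁻¹⁰ F.
V = √(2U/C) = √(2 × 7.63×10⁻⁵ / 2.28×10⁻¹⁰) = 8.19×10² V.

0.819 kV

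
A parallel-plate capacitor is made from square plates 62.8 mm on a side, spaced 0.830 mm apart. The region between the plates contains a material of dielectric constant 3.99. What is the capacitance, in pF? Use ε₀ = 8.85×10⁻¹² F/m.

168 pF

A = (62.8 mm)² = 3.94×10⁻³ m².
C = κε₀A/d = 3.99 × 8.85×10⁻¹² × 3.94×10⁻³ / 8.30×10⁻⁴ = 1.68×10⁻¹⁰ F.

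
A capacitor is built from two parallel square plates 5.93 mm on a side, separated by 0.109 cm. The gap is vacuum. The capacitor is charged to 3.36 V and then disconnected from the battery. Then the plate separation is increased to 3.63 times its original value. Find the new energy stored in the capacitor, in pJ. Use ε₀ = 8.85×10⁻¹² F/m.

A = (5.93 mm)² = 3.52×10⁻⁵ m².
Initially C₁ = ε₀A/d = 8.85×10⁻¹² × 3.52×10⁻⁵ / 1.09×10⁻³ = 2.86×10⁻¹³ F.
U₁ = 1.61×10⁻¹² J.
Isolated ⇒ Q is held fixed. C₂ = 0.275 C₁ and U = Q²/(2C), so U₂/U₁ = C₁/C₂ = 3.63.
U₂ = 3.63 × 1.61×10⁻¹² = 5.85×10⁻¹² J.

5.85 pJ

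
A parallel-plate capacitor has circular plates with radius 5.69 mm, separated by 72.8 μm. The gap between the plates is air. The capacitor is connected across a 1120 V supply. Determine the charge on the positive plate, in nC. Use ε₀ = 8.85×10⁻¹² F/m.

A = π(5.69 mm)² = 1.02×10⁻⁴ m².
C = ε₀A/d = 8.85×10⁻¹² × 1.02×10⁻⁴ / 7.28×10⁻⁵ = 1.24×10⁻¹¹ F.
Q = CV = 1.24×10⁻¹¹ × 1120 = 1.38×10⁻⁸ C.

Q ≈ 13.8 nC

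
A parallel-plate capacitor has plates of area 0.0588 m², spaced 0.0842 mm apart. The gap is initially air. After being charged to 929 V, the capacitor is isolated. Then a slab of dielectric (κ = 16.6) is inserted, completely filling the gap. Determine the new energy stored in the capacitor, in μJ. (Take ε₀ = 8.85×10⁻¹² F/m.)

Initially C₁ = ε₀A/d = 8.85×10⁻¹² × 5.88×10⁻² / 8.42×10⁻⁵ = 6.18×10⁻⁹ F.
U₁ = 2.67×10⁻³ J.
Isolated ⇒ Q is held fixed. C₂ = 16.6 C₁ and U = Q²/(2C), so U₂/U₁ = C₁/C₂ = 0.0602.
U₂ = 0.0602 × 2.67×10⁻³ = 1.61×10⁻⁴ J.

U ≈ 161 μJ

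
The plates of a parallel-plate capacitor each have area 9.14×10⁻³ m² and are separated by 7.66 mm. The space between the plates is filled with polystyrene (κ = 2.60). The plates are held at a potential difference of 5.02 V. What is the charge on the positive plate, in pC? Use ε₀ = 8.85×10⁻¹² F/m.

138 pC

C = κε₀A/d = 2.60 × 8.85×10⁻¹² × 9.14×10⁻³ / 7.66×10⁻³ = 2.75×10⁻¹¹ F.
Q = CV = 2.75×10⁻¹¹ × 5.02 = 1.38×10⁻¹⁰ C.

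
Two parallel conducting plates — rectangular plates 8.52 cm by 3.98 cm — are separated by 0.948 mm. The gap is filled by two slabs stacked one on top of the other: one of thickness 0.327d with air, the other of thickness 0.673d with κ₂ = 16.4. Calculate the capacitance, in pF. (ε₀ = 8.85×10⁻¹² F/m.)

A = 8.52 × 3.98 cm² = 3.39×10⁻³ m².
Stacked slabs ⇒ two capacitors in series, each with the full plate area.
C₁ = κ₁ε₀A/d₁ = 1.00 × 8.85×10⁻¹² × 3.39×10⁻³ / 3.10×10⁻⁴ = 9.68×10⁻¹¹ F.
C₂ = κ₂ε₀A/d₂ = 16.4 × 8.85×10⁻¹² × 3.39×10⁻³ / 6.38×10⁻⁴ = 7.71×10⁻¹⁰ F.
C = (1/C₁ + 1/C₂)⁻¹ = 8.60×10⁻¹¹ F.

C ≈ 86.0 pF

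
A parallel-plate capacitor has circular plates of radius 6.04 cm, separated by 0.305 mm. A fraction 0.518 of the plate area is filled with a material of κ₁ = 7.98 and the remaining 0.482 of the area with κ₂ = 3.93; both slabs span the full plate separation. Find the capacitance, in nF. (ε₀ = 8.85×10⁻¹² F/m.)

A = π(6.04 cm)² = 1.15×10⁻² m².
Side-by-side slabs ⇒ two capacitors in parallel, each spanning the full gap.
C₁ = κ₁ε₀A₁/d = 7.98 × 8.85×10⁻¹² × 5.94×10⁻³ / 3.05×10⁻⁴ = 1.37×10⁻⁹ F.
C₂ = κ₂ε₀A₂/d = 3.93 × 8.85×10⁻¹² × 5.52×10⁻³ / 3.05×10⁻⁴ = 6.30×10⁻¹⁰ F.
C = C₁ + C₂ = 2.00×10⁻⁹ F.

C ≈ 2.00 nF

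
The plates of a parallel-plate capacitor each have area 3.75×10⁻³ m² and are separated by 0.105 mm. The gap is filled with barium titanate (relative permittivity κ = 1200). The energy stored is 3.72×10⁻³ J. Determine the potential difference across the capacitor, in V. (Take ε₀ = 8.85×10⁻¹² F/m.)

140 V

C = κε₀A/d = 1200 × 8.85×10⁻¹² × 3.75×10⁻³ / 1.05×10⁻⁴ = 3.79×10⁻⁷ F.
V = √(2U/C) = √(2 × 3.72×10⁻³ / 3.79×10⁻⁷) = 1.40×10² V.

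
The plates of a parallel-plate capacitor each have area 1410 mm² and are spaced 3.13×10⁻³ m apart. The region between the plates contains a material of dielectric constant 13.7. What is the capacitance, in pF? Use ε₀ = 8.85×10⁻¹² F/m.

A = 1410 mm² = 1.41×10⁻³ m².
C = κε₀A/d = 13.7 × 8.85×10⁻¹² × 1.41×10⁻³ / 3.13×10⁻³ = 5.46×10⁻¹¹ F.

54.6 pF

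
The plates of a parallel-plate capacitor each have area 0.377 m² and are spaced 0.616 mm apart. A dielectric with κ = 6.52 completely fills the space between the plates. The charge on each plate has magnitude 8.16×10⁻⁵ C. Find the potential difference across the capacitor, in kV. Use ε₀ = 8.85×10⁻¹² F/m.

C = κε₀A/d = 6.52 × 8.85×10⁻¹² × 0.377 / 6.16×10⁻⁴ = 3.53×10⁻⁸ F.
V = Q/C = 8.16×10⁻⁵ / 3.53×10⁻⁸ = 2.31×10³ V.

V ≈ 2.31 kV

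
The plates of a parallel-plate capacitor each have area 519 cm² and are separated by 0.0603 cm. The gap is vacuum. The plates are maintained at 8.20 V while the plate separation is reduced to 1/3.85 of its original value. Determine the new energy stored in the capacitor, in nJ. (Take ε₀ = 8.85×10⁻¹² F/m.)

A = 519 cm² = 5.19×10⁻² m².
Initially C₁ = ε₀A/d = 8.85×10⁻¹² × 5.19×10⁻² / 6.03×10⁻⁴ = 7.62×10⁻¹⁰ F.
U₁ = 2.56×10⁻⁸ J.
Battery connected ⇒ V is held fixed. C₂ = 3.85 C₁ and U = ½CV², so U₂/U₁ = C₂/C₁ = 3.85.
U₂ = 3.85 × 2.56×10⁻⁸ = 9.86×10⁻⁸ J.

U ≈ 98.6 nJ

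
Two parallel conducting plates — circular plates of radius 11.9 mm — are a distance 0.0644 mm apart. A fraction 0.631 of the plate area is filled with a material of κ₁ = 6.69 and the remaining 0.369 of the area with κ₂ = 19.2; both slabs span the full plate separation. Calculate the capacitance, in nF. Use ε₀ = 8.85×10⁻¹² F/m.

0.691 nF

A = π(11.9 mm)² = 4.45×10⁻⁴ m².
Side-by-side slabs ⇒ two capacitors in parallel, each spanning the full gap.
C₁ = κ₁ε₀A₁/d = 6.69 × 8.85×10⁻¹² × 2.81×10⁻⁴ / 6.44×10⁻⁵ = 2.58×10⁻¹⁰ F.
C₂ = κ₂ε₀A₂/d = 19.2 × 8.85×10⁻¹² × 1.64×10⁻⁴ / 6.44×10⁻⁵ = 4.33×10⁻¹⁰ F.
C = C₁ + C₂ = 6.91×10⁻¹⁰ F.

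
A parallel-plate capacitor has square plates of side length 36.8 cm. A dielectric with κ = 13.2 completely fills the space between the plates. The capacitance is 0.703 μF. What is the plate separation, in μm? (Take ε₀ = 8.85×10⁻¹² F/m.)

A = (36.8 cm)² = 0.135 m².
d = κε₀A/C = 13.2 × 8.85×10⁻¹² × 0.135 / 7.03×10⁻⁷ = 2.25×10⁻⁵ m.

22.5 μm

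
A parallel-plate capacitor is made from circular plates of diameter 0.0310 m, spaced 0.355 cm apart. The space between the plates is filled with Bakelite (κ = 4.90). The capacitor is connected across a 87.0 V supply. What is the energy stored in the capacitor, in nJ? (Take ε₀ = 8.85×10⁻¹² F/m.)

U ≈ 34.9 nJ

A = π(0.0310/2 m)² = 7.55×10⁻⁴ m².
C = κε₀A/d = 4.90 × 8.85×10⁻¹² × 7.55×10⁻⁴ / 3.55×10⁻³ = 9.22×10⁻¹² F.
U = ½CV² = ½ × 9.22×10⁻¹² × (87.0)² = 3.49×10⁻⁸ J.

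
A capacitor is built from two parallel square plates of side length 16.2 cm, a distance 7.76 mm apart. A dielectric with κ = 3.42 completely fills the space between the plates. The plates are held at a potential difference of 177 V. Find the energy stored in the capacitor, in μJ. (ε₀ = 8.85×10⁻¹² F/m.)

U ≈ 1.60 μJ

A = (16.2 cm)² = 2.62×10⁻² m².
C = κε₀A/d = 3.42 × 8.85×10⁻¹² × 2.62×10⁻² / 7.76×10⁻³ = 1.02×10⁻¹⁰ F.
U = ½CV² = ½ × 1.02×10⁻¹⁰ × (177)² = 1.60×10⁻⁶ J.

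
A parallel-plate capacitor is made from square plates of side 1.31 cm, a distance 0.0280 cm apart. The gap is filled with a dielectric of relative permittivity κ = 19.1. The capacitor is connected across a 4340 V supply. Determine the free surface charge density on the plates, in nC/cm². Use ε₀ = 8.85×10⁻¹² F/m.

A = (1.31 cm)² = 1.72×10⁻⁴ m².
C = κε₀A/d = 19.1 × 8.85×10⁻¹² × 1.72×10⁻⁴ / 2.80×10⁻⁴ = 1.04×10⁻¹⁰ F.
σ = Q/A = CV/A = 1.04×10⁻¹⁰ × 4340 / 1.72×10⁻⁴ = 2.62×10⁻³ C/m².

σ ≈ 262 nC/cm²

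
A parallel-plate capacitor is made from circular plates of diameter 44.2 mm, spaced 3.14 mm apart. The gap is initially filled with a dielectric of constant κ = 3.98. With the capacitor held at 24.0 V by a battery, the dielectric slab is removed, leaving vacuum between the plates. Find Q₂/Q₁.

Battery connected ⇒ V is held fixed.
C₂ = 0.251 C₁ and Q = CV, so Q₂/Q₁ = C₂/C₁ = 0.251.

Q₂/Q₁ ≈ 0.251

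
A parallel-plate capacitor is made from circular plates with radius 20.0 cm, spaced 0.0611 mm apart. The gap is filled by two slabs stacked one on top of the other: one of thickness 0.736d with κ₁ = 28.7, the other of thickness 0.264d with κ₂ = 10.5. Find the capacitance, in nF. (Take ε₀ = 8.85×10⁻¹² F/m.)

A = π(20.0 cm)² = 0.126 m².
Stacked slabs ⇒ two capacitors in series, each with the full plate area.
C₁ = κ₁ε₀A/d₁ = 28.7 × 8.85×10⁻¹² × 0.126 / 4.50×10⁻⁵ = 7.10×10⁻⁷ F.
C₂ = κ₂ε₀A/d₂ = 10.5 × 8.85×10⁻¹² × 0.126 / 1.61×10⁻⁵ = 7.24×10⁻⁷ F.
C = (1/C₁ + 1/C₂)⁻¹ = 3.58×10⁻⁷ F.

C ≈ 358 nF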